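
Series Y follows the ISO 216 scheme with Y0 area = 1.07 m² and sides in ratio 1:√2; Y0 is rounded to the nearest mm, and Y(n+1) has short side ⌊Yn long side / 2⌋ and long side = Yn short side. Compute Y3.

Let Y0's short side be w mm. w · w√2 = 1.07 m² = 1,070,000 mm², so w ≈ 869.8 mm and w√2 ≈ 1230.1 mm → Y0 = 870 × 1230 mm.
Y1: ⌊1230/2⌋ × 870 = 615 × 870 mm
Y2: ⌊870/2⌋ × 615 = 435 × 615 mm
Y3: ⌊615/2⌋ × 435 = 307 × 435 mm

307 × 435 mm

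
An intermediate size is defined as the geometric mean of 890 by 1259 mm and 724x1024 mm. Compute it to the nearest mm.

803 × 1135 mm

Short side: √(890 · 724) = √644360 ≈ 802.7 → 803 mm
Long side: √(1259 · 1024) = √1289216 ≈ 1135.4 → 1135 mm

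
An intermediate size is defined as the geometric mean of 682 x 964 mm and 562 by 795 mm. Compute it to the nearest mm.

Short side: √(682 · 562) = √383284 ≈ 619.1 → 619 mm
Long side: √(964 · 795) = √766380 ≈ 875.4 → 875 mm

619 × 875 mm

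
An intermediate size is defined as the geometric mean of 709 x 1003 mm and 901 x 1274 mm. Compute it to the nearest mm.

799 × 1130 mm

Short side: √(709 · 901) = √638809 ≈ 799.3 → 799 mm
Long side: √(1003 · 1274) = √1277822 ≈ 1130.4 → 1130 mm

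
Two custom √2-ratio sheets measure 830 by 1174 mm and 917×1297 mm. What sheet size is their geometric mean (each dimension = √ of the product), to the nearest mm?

872 × 1234 mm

Short side: √(830 · 917) = √761110 ≈ 872.4 → 872 mm
Long side: √(1174 · 1297) = √1522678 ≈ 1234.0 → 1234 mm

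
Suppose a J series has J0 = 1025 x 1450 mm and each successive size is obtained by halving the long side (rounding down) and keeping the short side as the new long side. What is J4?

256 × 362 mm

J1: ⌊1450/2⌋ × 1025 = 725 × 1025 mm
J2: ⌊1025/2⌋ × 725 = 512 × 725 mm
J3: ⌊725/2⌋ × 512 = 362 × 512 mm
J4: ⌊512/2⌋ × 362 = 256 × 362 mm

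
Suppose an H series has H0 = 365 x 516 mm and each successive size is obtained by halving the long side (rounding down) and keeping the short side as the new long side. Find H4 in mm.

91 × 129 mm

H1: ⌊516/2⌋ × 365 = 258 × 365 mm
H2: ⌊365/2⌋ × 258 = 182 × 258 mm
H3: ⌊258/2⌋ × 182 = 129 × 182 mm
H4: ⌊182/2⌋ × 129 = 91 × 129 mm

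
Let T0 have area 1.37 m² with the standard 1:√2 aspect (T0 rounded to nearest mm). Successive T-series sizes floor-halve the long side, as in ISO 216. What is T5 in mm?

Let T0's short side be w mm. w · w√2 = 1.37 m² = 1,370,000 mm², so w ≈ 984.2 mm and w√2 ≈ 1391.9 mm → T0 = 984 × 1392 mm.
T1: ⌊1392/2⌋ × 984 = 696 × 984 mm
T2: ⌊984/2⌋ × 696 = 492 × 696 mm
T3: ⌊696/2⌋ × 492 = 348 × 492 mm
T4: ⌊492/2⌋ × 348 = 246 × 348 mm
T5: ⌊348/2⌋ × 246 = 174 × 246 mm

174 × 246 mm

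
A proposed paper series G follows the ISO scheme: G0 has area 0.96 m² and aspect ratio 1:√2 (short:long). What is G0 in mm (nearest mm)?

824 × 1165 mm

Let the short side be w mm. Then w · w√2 = 0.96 m² = 960,000 mm².
w² = 960,000/√2, so w ≈ 823.9 mm; long side = w√2 ≈ 1165.2 mm.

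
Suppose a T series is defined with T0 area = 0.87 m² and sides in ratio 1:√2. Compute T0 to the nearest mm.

Let the short side be w mm. Then w · w√2 = 0.87 m² = 870,000 mm².
w² = 870,000/√2, so w ≈ 784.3 mm; long side = w√2 ≈ 1109.2 mm.

784 × 1109 mm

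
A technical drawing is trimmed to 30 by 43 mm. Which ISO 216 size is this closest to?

Aspect ratio 43/30 ≈ 1.433 (ISO target is √2 ≈ 1.414).
In the B-series (B0 = 1000 × 1414 mm): B10 = 31 × 44 mm.
Off by 2 mm total — nearest standard size.

B10 (31 × 44 mm)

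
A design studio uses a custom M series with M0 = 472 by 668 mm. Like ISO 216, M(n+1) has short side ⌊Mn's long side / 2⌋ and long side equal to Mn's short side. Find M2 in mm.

M1: ⌊668/2⌋ × 472 = 334 × 472 mm
M2: ⌊472/2⌋ × 334 = 236 × 334 mm

236 × 334 mm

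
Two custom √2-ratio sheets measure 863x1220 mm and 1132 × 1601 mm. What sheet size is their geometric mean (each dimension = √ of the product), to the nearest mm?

988 × 1398 mm

Short side: √(863 · 1132) = √976916 ≈ 988.4 → 988 mm
Long side: √(1220 · 1601) = √1953220 ≈ 1397.6 → 1398 mm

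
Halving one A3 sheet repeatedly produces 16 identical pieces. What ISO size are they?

A7

16 = 2^4, so 4 halving steps.
A3 → A4 → … → A7 after 4 steps.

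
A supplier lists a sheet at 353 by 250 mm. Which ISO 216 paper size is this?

B4 (250 × 353 mm)

Aspect ratio 353/250 ≈ 1.412 — close to the ISO √2 ≈ 1.414.
In the B-series (B0 = 1000 × 1414 mm): B4 = 250 × 353 mm.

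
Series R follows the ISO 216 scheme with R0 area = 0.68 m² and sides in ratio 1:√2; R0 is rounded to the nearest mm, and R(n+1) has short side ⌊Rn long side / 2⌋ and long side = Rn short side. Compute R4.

Let R0's short side be w mm. w · w√2 = 0.68 m² = 680,000 mm², so w ≈ 693.4 mm and w√2 ≈ 980.6 mm → R0 = 693 × 981 mm.
R1: ⌊981/2⌋ × 693 = 490 × 693 mm
R2: ⌊693/2⌋ × 490 = 346 × 490 mm
R3: ⌊490/2⌋ × 346 = 245 × 346 mm
R4: ⌊346/2⌋ × 245 = 173 × 245 mm

173 × 245 mm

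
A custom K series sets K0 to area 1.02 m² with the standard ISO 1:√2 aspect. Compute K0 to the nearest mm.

849 × 1201 mm

Let the short side be w mm. Then w · w√2 = 1.02 m² = 1,020,000 mm².
w² = 1,020,000/√2, so w ≈ 849.3 mm; long side = w√2 ≈ 1201.0 mm.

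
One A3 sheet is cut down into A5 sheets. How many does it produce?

A3 = 297 × 420 mm; A5 = 148 × 210 mm.
Each halving step doubles the count; 2 steps from A3 to A5.
2^2 = 4.

4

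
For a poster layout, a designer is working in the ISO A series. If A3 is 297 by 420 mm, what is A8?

52 × 74 mm

A4: ⌊420/2⌋ × 297 = 210 × 297 mm
A5: ⌊297/2⌋ × 210 = 148 × 210 mm
A6: ⌊210/2⌋ × 148 = 105 × 148 mm
A7: ⌊148/2⌋ × 105 = 74 × 105 mm
A8: ⌊105/2⌋ × 74 = 52 × 74 mm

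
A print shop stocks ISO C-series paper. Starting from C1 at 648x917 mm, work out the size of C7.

C2: ⌊917/2⌋ × 648 = 458 × 648 mm
C3: ⌊648/2⌋ × 458 = 324 × 458 mm
C4: ⌊458/2⌋ × 324 = 229 × 324 mm
C5: ⌊324/2⌋ × 229 = 162 × 229 mm
C6: ⌊229/2⌋ × 162 = 114 × 162 mm
C7: ⌊162/2⌋ × 114 = 81 × 114 mm

81 × 114 mm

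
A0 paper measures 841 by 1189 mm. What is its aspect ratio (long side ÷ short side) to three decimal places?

1.414

1189 / 841 = 1.414
Matches √2 ≈ 1.414 — the ISO 216 defining ratio.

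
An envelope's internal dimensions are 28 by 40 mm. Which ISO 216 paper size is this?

C10 (28 × 40 mm)

Aspect ratio 40/28 ≈ 1.429 — close to the ISO √2 ≈ 1.414.
In the C-series (envelope sizes, between A and B): C10 = 28 × 40 mm.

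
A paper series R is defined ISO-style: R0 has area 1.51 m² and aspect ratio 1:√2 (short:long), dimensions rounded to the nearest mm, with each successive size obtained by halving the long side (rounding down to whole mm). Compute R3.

Let R0's short side be w mm. w · w√2 = 1.51 m² = 1,510,000 mm², so w ≈ 1033.3 mm and w√2 ≈ 1461.3 mm → R0 = 1033 × 1461 mm.
R1: ⌊1461/2⌋ × 1033 = 730 × 1033 mm
R2: ⌊1033/2⌋ × 730 = 516 × 730 mm
R3: ⌊730/2⌋ × 516 = 365 × 516 mm

365 × 516 mm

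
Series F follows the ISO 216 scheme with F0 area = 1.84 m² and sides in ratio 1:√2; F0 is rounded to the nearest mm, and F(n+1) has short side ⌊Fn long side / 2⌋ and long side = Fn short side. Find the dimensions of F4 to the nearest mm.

285 × 403 mm

Let F0's short side be w mm. w · w√2 = 1.84 m² = 1,840,000 mm², so w ≈ 1140.6 mm and w√2 ≈ 1613.1 mm → F0 = 1141 × 1613 mm.
F1: ⌊1613/2⌋ × 1141 = 806 × 1141 mm
F2: ⌊1141/2⌋ × 806 = 570 × 806 mm
F3: ⌊806/2⌋ × 570 = 403 × 570 mm
F4: ⌊570/2⌋ × 403 = 285 × 403 mm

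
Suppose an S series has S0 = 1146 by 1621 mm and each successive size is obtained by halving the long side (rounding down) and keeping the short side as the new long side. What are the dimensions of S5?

202 × 286 mm

S1: ⌊1621/2⌋ × 1146 = 810 × 1146 mm
S2: ⌊1146/2⌋ × 810 = 573 × 810 mm
S3: ⌊810/2⌋ × 573 = 405 × 573 mm
S4: ⌊573/2⌋ × 405 = 286 × 405 mm
S5: ⌊405/2⌋ × 286 = 202 × 286 mm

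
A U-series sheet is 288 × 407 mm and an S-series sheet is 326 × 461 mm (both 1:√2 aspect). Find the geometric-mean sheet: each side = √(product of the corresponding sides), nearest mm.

306 × 433 mm

Short side: √(288 · 326) = √93888 ≈ 306.4 → 306 mm
Long side: √(407 · 461) = √187627 ≈ 433.2 → 433 mm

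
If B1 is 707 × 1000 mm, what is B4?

250 × 353 mm

B2: ⌊1000/2⌋ × 707 = 500 × 707 mm
B3: ⌊707/2⌋ × 500 = 353 × 500 mm
B4: ⌊500/2⌋ × 353 = 250 × 353 mm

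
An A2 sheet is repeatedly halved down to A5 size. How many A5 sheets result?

A2 = 420 × 594 mm; A5 = 148 × 210 mm.
Each halving step doubles the count; 3 steps from A2 to A5.
2^3 = 8.

8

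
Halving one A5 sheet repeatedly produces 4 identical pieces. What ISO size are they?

A7

4 = 2^2, so 2 halving steps.
A5 → A6 → … → A7 after 2 steps.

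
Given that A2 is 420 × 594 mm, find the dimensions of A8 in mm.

52 × 74 mm

A3: ⌊594/2⌋ × 420 = 297 × 420 mm
A4: ⌊420/2⌋ × 297 = 210 × 297 mm
A5: ⌊297/2⌋ × 210 = 148 × 210 mm
A6: ⌊210/2⌋ × 148 = 105 × 148 mm
A7: ⌊148/2⌋ × 105 = 74 × 105 mm
A8: ⌊105/2⌋ × 74 = 52 × 74 mm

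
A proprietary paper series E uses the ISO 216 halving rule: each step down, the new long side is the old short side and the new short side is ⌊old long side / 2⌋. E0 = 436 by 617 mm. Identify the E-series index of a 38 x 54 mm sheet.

E0: 436 × 617 mm
E1: 308 × 436 mm
E2: 218 × 308 mm
E3: 154 × 218 mm
E4: 109 × 154 mm
E5: 77 × 109 mm
E6: 54 × 77 mm
E7: 38 × 54 mm
E8: 27 × 38 mm
→ matches E7.

E7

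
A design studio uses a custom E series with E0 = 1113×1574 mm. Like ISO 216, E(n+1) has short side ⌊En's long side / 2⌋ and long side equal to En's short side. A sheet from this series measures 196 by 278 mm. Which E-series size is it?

E5

E0: 1113 × 1574 mm
E1: 787 × 1113 mm
E2: 556 × 787 mm
E3: 393 × 556 mm
E4: 278 × 393 mm
E5: 196 × 278 mm
E6: 139 × 196 mm
→ matches E5.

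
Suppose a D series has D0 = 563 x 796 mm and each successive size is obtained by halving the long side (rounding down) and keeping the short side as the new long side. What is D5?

D1: ⌊796/2⌋ × 563 = 398 × 563 mm
D2: ⌊563/2⌋ × 398 = 281 × 398 mm
D3: ⌊398/2⌋ × 281 = 199 × 281 mm
D4: ⌊281/2⌋ × 199 = 140 × 199 mm
D5: ⌊199/2⌋ × 140 = 99 × 140 mm

99 × 140 mm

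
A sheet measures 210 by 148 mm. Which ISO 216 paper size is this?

A5 (148 × 210 mm)

Aspect ratio 210/148 ≈ 1.419 — close to the ISO √2 ≈ 1.414.
In the A-series (A0 area = 1 m²): A5 = 148 × 210 mm.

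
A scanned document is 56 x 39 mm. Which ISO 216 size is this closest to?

Aspect ratio 56/39 ≈ 1.436 (ISO target is √2 ≈ 1.414).
In the C-series (envelope sizes, between A and B): C9 = 40 × 57 mm.
Off by 2 mm total — nearest standard size.

C9 (40 × 57 mm)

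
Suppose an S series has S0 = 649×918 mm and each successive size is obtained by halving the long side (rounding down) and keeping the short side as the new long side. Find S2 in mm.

324 × 459 mm

S1: ⌊918/2⌋ × 649 = 459 × 649 mm
S2: ⌊649/2⌋ × 459 = 324 × 459 mm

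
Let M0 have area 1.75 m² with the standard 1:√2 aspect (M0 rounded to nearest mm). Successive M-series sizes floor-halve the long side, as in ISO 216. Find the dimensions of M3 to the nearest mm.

Let M0's short side be w mm. w · w√2 = 1.75 m² = 1,750,000 mm², so w ≈ 1112.4 mm and w√2 ≈ 1573.2 mm → M0 = 1112 × 1573 mm.
M1: ⌊1573/2⌋ × 1112 = 786 × 1112 mm
M2: ⌊1112/2⌋ × 786 = 556 × 786 mm
M3: ⌊786/2⌋ × 556 = 393 × 556 mm

393 × 556 mm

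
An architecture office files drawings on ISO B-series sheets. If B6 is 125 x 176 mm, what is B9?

44 × 62 mm

B7: ⌊176/2⌋ × 125 = 88 × 125 mm
B8: ⌊125/2⌋ × 88 = 62 × 88 mm
B9: ⌊88/2⌋ × 62 = 44 × 62 mm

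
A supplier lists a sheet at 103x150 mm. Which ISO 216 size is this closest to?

A6 (105 × 148 mm)

Aspect ratio 150/103 ≈ 1.456 (ISO target is √2 ≈ 1.414).
In the A-series (A0 area = 1 m²): A6 = 105 × 148 mm.
Off by 4 mm total — nearest standard size.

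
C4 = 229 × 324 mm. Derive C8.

57 × 81 mm

C5: ⌊324/2⌋ × 229 = 162 × 229 mm
C6: ⌊229/2⌋ × 162 = 114 × 162 mm
C7: ⌊162/2⌋ × 114 = 81 × 114 mm
C8: ⌊114/2⌋ × 81 = 57 × 81 mm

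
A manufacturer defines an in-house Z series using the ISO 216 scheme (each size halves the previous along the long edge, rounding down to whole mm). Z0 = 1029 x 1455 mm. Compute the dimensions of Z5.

Z1: ⌊1455/2⌋ × 1029 = 727 × 1029 mm
Z2: ⌊1029/2⌋ × 727 = 514 × 727 mm
Z3: ⌊727/2⌋ × 514 = 363 × 514 mm
Z4: ⌊514/2⌋ × 363 = 257 × 363 mm
Z5: ⌊363/2⌋ × 257 = 181 × 257 mm

181 × 257 mm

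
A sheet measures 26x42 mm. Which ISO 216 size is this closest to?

C10 (28 × 40 mm)

Aspect ratio 42/26 ≈ 1.615 (ISO target is √2 ≈ 1.414).
In the C-series (envelope sizes, between A and B): C10 = 28 × 40 mm.
Off by 4 mm total — nearest standard size.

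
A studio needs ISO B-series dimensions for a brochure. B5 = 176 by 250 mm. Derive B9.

B6: ⌊250/2⌋ × 176 = 125 × 176 mm
B7: ⌊176/2⌋ × 125 = 88 × 125 mm
B8: ⌊125/2⌋ × 88 = 62 × 88 mm
B9: ⌊88/2⌋ × 62 = 44 × 62 mm

44 × 62 mm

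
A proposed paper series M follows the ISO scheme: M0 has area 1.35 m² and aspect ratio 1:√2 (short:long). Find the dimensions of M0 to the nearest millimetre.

Let the short side be w mm. Then w · w√2 = 1.35 m² = 1,350,000 mm².
w² = 1,350,000/√2, so w ≈ 977.0 mm; long side = w√2 ≈ 1381.7 mm.

977 × 1382 mm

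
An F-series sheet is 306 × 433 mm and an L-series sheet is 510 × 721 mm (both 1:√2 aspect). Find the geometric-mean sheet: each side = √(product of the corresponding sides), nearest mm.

Short side: √(306 · 510) = √156060 ≈ 395.0 → 395 mm
Long side: √(433 · 721) = √312193 ≈ 558.7 → 559 mm

395 × 559 mm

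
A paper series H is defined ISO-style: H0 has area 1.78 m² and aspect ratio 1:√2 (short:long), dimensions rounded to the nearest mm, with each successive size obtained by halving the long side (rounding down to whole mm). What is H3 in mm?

396 × 561 mm

Let H0's short side be w mm. w · w√2 = 1.78 m² = 1,780,000 mm², so w ≈ 1121.9 mm and w√2 ≈ 1586.6 mm → H0 = 1122 × 1587 mm.
H1: ⌊1587/2⌋ × 1122 = 793 × 1122 mm
H2: ⌊1122/2⌋ × 793 = 561 × 793 mm
H3: ⌊793/2⌋ × 561 = 396 × 561 mm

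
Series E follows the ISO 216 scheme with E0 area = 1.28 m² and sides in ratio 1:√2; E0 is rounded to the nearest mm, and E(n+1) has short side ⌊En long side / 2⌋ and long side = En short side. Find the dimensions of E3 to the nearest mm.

Let E0's short side be w mm. w · w√2 = 1.28 m² = 1,280,000 mm², so w ≈ 951.4 mm and w√2 ≈ 1345.4 mm → E0 = 951 × 1345 mm.
E1: ⌊1345/2⌋ × 951 = 672 × 951 mm
E2: ⌊951/2⌋ × 672 = 475 × 672 mm
E3: ⌊672/2⌋ × 475 = 336 × 475 mm

336 × 475 mm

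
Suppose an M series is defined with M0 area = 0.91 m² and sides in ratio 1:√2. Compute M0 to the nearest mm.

Let the short side be w mm. Then w · w√2 = 0.91 m² = 910,000 mm².
w² = 910,000/√2, so w ≈ 802.2 mm; long side = w√2 ≈ 1134.4 mm.

802 × 1134 mm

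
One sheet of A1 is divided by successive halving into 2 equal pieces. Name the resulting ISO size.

A2

2 = 2^1, so 1 halving step.
A1 → A2 → … → A2 after 1 step.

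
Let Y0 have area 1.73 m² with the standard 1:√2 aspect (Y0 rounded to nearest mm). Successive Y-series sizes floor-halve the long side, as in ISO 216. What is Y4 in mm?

276 × 391 mm

Let Y0's short side be w mm. w · w√2 = 1.73 m² = 1,730,000 mm², so w ≈ 1106.0 mm and w√2 ≈ 1564.2 mm → Y0 = 1106 × 1564 mm.
Y1: ⌊1564/2⌋ × 1106 = 782 × 1106 mm
Y2: ⌊1106/2⌋ × 782 = 553 × 782 mm
Y3: ⌊782/2⌋ × 553 = 391 × 553 mm
Y4: ⌊553/2⌋ × 391 = 276 × 391 mm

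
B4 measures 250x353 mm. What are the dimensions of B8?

62 × 88 mm

B5: ⌊353/2⌋ × 250 = 176 × 250 mm
B6: ⌊250/2⌋ × 176 = 125 × 176 mm
B7: ⌊176/2⌋ × 125 = 88 × 125 mm
B8: ⌊125/2⌋ × 88 = 62 × 88 mm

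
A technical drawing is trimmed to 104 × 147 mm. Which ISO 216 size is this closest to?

A6 (105 × 148 mm)

Aspect ratio 147/104 ≈ 1.413 — close to the ISO √2 ≈ 1.414.
In the A-series (A0 area = 1 m²): A6 = 105 × 148 mm.
Off by 2 mm total — nearest standard size.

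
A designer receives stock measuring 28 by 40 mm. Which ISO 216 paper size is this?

C10 (28 × 40 mm)

Aspect ratio 40/28 ≈ 1.429 — close to the ISO √2 ≈ 1.414.
In the C-series (envelope sizes, between A and B): C10 = 28 × 40 mm.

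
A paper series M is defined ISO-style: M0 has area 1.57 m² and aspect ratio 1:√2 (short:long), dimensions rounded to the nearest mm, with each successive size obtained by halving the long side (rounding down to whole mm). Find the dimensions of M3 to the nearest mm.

372 × 527 mm

Let M0's short side be w mm. w · w√2 = 1.57 m² = 1,570,000 mm², so w ≈ 1053.6 mm and w√2 ≈ 1490.1 mm → M0 = 1054 × 1490 mm.
M1: ⌊1490/2⌋ × 1054 = 745 × 1054 mm
M2: ⌊1054/2⌋ × 745 = 527 × 745 mm
M3: ⌊745/2⌋ × 527 = 372 × 527 mm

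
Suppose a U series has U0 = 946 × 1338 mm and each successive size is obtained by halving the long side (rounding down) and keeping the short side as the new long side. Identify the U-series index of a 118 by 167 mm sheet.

U0: 946 × 1338 mm
U1: 669 × 946 mm
U2: 473 × 669 mm
U3: 334 × 473 mm
U4: 236 × 334 mm
U5: 167 × 236 mm
U6: 118 × 167 mm
U7: 83 × 118 mm
→ matches U6.

U6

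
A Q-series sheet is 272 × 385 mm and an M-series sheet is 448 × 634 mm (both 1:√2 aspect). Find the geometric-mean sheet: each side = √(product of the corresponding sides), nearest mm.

349 × 494 mm

Short side: √(272 · 448) = √121856 ≈ 349.1 → 349 mm
Long side: √(385 · 634) = √244090 ≈ 494.1 → 494 mm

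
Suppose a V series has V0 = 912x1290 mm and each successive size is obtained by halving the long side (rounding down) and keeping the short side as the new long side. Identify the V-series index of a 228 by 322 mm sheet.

V0: 912 × 1290 mm
V1: 645 × 912 mm
V2: 456 × 645 mm
V3: 322 × 456 mm
V4: 228 × 322 mm
V5: 161 × 228 mm
→ matches V4.

V4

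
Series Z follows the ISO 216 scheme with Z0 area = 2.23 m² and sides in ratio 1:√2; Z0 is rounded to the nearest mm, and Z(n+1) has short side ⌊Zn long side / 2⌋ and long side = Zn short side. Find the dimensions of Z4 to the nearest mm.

Let Z0's short side be w mm. w · w√2 = 2.23 m² = 2,230,000 mm², so w ≈ 1255.7 mm and w√2 ≈ 1775.9 mm → Z0 = 1256 × 1776 mm.
Z1: ⌊1776/2⌋ × 1256 = 888 × 1256 mm
Z2: ⌊1256/2⌋ × 888 = 628 × 888 mm
Z3: ⌊888/2⌋ × 628 = 444 × 628 mm
Z4: ⌊628/2⌋ × 444 = 314 × 444 mm

314 × 444 mm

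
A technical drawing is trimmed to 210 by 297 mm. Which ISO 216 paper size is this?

A4 (210 × 297 mm)

Aspect ratio 297/210 ≈ 1.414 — close to the ISO √2 ≈ 1.414.
In the A-series (A0 area = 1 m²): A4 = 210 × 297 mm.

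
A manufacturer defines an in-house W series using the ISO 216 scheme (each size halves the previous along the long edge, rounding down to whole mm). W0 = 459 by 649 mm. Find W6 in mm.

57 × 81 mm

W1 = 324 × 459 mm (from W0 by 1 halving).
W2: ⌊459/2⌋ × 324 = 229 × 324 mm
W3: ⌊324/2⌋ × 229 = 162 × 229 mm
W4: ⌊229/2⌋ × 162 = 114 × 162 mm
W5: ⌊162/2⌋ × 114 = 81 × 114 mm
W6: ⌊114/2⌋ × 81 = 57 × 81 mm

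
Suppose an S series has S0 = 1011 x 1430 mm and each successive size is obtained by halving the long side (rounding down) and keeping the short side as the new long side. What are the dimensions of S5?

178 × 252 mm

S1: ⌊1430/2⌋ × 1011 = 715 × 1011 mm
S2: ⌊1011/2⌋ × 715 = 505 × 715 mm
S3: ⌊715/2⌋ × 505 = 357 × 505 mm
S4: ⌊505/2⌋ × 357 = 252 × 357 mm
S5: ⌊357/2⌋ × 252 = 178 × 252 mm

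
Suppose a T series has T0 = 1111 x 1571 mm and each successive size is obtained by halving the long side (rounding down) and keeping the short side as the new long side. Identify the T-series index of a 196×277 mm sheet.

T0: 1111 × 1571 mm
T1: 785 × 1111 mm
T2: 555 × 785 mm
T3: 392 × 555 mm
T4: 277 × 392 mm
T5: 196 × 277 mm
T6: 138 × 196 mm
→ matches T5.

T5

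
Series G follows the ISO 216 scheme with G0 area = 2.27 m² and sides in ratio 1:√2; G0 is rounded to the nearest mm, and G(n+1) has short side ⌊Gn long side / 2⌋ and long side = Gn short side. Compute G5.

Let G0's short side be w mm. w · w√2 = 2.27 m² = 2,270,000 mm², so w ≈ 1266.9 mm and w√2 ≈ 1791.7 mm → G0 = 1267 × 1792 mm.
G1: ⌊1792/2⌋ × 1267 = 896 × 1267 mm
G2: ⌊1267/2⌋ × 896 = 633 × 896 mm
G3: ⌊896/2⌋ × 633 = 448 × 633 mm
G4: ⌊633/2⌋ × 448 = 316 × 448 mm
G5: ⌊448/2⌋ × 316 = 224 × 316 mm

224 × 316 mm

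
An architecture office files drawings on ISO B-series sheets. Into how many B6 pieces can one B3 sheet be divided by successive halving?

B3 = 353 × 500 mm; B6 = 125 × 176 mm.
Each halving step doubles the count; 3 steps from B3 to B6.
2^3 = 8.

8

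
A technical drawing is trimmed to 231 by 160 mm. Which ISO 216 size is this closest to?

Aspect ratio 231/160 ≈ 1.444 (ISO target is √2 ≈ 1.414).
In the C-series (envelope sizes, between A and B): C5 = 162 × 229 mm.
Off by 4 mm total — nearest standard size.

C5 (162 × 229 mm)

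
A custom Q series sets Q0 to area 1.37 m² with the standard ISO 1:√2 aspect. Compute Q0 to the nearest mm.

984 × 1392 mm

Let the short side be w mm. Then w · w√2 = 1.37 m² = 1,370,000 mm².
w² = 1,370,000/√2, so w ≈ 984.2 mm; long side = w√2 ≈ 1391.9 mm.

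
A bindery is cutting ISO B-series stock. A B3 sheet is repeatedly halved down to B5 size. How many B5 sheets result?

Each ISO step halves the sheet: 1 × B3 → 2 × B4 → 4 × B5
From B3 to B5 is 2 halving steps: 2^2 = 4.

4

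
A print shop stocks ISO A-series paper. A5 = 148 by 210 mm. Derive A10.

26 × 37 mm

A6: ⌊210/2⌋ × 148 = 105 × 148 mm
A7: ⌊148/2⌋ × 105 = 74 × 105 mm
A8: ⌊105/2⌋ × 74 = 52 × 74 mm
A9: ⌊74/2⌋ × 52 = 37 × 52 mm
A10: ⌊52/2⌋ × 37 = 26 × 37 mm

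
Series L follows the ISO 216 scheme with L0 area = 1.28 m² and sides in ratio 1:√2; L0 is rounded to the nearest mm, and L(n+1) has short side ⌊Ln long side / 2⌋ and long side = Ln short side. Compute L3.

Let L0's short side be w mm. w · w√2 = 1.28 m² = 1,280,000 mm², so w ≈ 951.4 mm and w√2 ≈ 1345.4 mm → L0 = 951 × 1345 mm.
L1: ⌊1345/2⌋ × 951 = 672 × 951 mm
L2: ⌊951/2⌋ × 672 = 475 × 672 mm
L3: ⌊672/2⌋ × 475 = 336 × 475 mm

336 × 475 mm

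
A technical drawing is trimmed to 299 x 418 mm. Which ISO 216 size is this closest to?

Aspect ratio 418/299 ≈ 1.398 (ISO target is √2 ≈ 1.414).
In the A-series (A0 area = 1 m²): A3 = 297 × 420 mm.
Off by 4 mm total — nearest standard size.

A3 (297 × 420 mm)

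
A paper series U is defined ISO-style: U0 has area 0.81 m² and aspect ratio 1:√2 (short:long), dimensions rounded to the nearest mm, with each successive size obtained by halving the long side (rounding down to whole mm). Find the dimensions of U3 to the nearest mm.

267 × 378 mm

Let U0's short side be w mm. w · w√2 = 0.81 m² = 810,000 mm², so w ≈ 756.8 mm and w√2 ≈ 1070.3 mm → U0 = 757 × 1070 mm.
U1: ⌊1070/2⌋ × 757 = 535 × 757 mm
U2: ⌊757/2⌋ × 535 = 378 × 535 mm
U3: ⌊535/2⌋ × 378 = 267 × 378 mm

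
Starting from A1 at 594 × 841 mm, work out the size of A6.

A2: ⌊841/2⌋ × 594 = 420 × 594 mm
A3: ⌊594/2⌋ × 420 = 297 × 420 mm
A4: ⌊420/2⌋ × 297 = 210 × 297 mm
A5: ⌊297/2⌋ × 210 = 148 × 210 mm
A6: ⌊210/2⌋ × 148 = 105 × 148 mm

105 × 148 mm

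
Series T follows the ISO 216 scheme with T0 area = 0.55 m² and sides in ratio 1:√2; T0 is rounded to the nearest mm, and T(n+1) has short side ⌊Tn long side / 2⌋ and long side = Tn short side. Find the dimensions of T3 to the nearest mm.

Let T0's short side be w mm. w · w√2 = 0.55 m² = 550,000 mm², so w ≈ 623.6 mm and w√2 ≈ 881.9 mm → T0 = 624 × 882 mm.
T1: ⌊882/2⌋ × 624 = 441 × 624 mm
T2: ⌊624/2⌋ × 441 = 312 × 441 mm
T3: ⌊441/2⌋ × 312 = 220 × 312 mm

220 × 312 mm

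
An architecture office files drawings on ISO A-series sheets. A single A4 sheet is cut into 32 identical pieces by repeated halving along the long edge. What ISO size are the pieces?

A9

32 = 2^5, so 5 halving steps.
A4 → A5 → … → A9 after 5 steps.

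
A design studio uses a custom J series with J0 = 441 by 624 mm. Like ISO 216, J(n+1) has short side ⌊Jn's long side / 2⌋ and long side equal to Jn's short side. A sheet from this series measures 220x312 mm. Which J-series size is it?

J0: 441 × 624 mm
J1: 312 × 441 mm
J2: 220 × 312 mm
J3: 156 × 220 mm
→ matches J2.

J2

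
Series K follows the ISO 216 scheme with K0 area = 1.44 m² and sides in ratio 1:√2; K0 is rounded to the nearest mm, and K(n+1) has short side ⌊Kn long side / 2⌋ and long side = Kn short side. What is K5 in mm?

Let K0's short side be w mm. w · w√2 = 1.44 m² = 1,440,000 mm², so w ≈ 1009.1 mm and w√2 ≈ 1427.0 mm → K0 = 1009 × 1427 mm.
K1: ⌊1427/2⌋ × 1009 = 713 × 1009 mm
K2: ⌊1009/2⌋ × 713 = 504 × 713 mm
K3: ⌊713/2⌋ × 504 = 356 × 504 mm
K4: ⌊504/2⌋ × 356 = 252 × 356 mm
K5: ⌊356/2⌋ × 252 = 178 × 252 mm

178 × 252 mm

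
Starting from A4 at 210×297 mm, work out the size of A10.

A5: ⌊297/2⌋ × 210 = 148 × 210 mm
A6: ⌊210/2⌋ × 148 = 105 × 148 mm
A7: ⌊148/2⌋ × 105 = 74 × 105 mm
A8: ⌊105/2⌋ × 74 = 52 × 74 mm
A9: ⌊74/2⌋ × 52 = 37 × 52 mm
A10: ⌊52/2⌋ × 37 = 26 × 37 mm

26 × 37 mm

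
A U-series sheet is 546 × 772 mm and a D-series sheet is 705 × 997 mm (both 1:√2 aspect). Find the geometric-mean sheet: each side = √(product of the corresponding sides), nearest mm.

Short side: √(546 · 705) = √384930 ≈ 620.4 → 620 mm
Long side: √(772 · 997) = √769684 ≈ 877.3 → 877 mm

620 × 877 mm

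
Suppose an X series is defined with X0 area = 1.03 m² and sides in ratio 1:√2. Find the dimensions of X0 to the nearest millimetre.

Let the short side be w mm. Then w · w√2 = 1.03 m² = 1,030,000 mm².
w² = 1,030,000/√2, so w ≈ 853.4 mm; long side = w√2 ≈ 1206.9 mm.

853 × 1207 mm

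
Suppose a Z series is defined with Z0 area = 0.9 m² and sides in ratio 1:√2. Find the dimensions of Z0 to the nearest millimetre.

798 × 1128 mm

Let the short side be w mm. Then w · w√2 = 0.9 m² = 900,000 mm².
w² = 900,000/√2, so w ≈ 797.7 mm; long side = w√2 ≈ 1128.2 mm.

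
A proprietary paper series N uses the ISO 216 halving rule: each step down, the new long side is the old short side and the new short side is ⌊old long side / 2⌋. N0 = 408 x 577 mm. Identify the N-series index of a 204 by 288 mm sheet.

N2

N0: 408 × 577 mm
N1: 288 × 408 mm
N2: 204 × 288 mm
N3: 144 × 204 mm
→ matches N2.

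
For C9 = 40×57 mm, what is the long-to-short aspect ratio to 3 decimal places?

1.425

57 / 40 = 1.425
ISO 216 targets √2 ≈ 1.414; the +0.011 deviation is from mm rounding.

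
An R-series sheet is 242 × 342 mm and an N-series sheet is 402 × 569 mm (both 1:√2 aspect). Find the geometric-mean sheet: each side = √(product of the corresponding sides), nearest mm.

Short side: √(242 · 402) = √97284 ≈ 311.9 → 312 mm
Long side: √(342 · 569) = √194598 ≈ 441.1 → 441 mm

312 × 441 mm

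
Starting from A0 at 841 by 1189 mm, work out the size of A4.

A1: ⌊1189/2⌋ × 841 = 594 × 841 mm
A2: ⌊841/2⌋ × 594 = 420 × 594 mm
A3: ⌊594/2⌋ × 420 = 297 × 420 mm
A4: ⌊420/2⌋ × 297 = 210 × 297 mm

210 × 297 mm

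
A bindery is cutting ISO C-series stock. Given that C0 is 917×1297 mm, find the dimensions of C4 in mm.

229 × 324 mm

C1: ⌊1297/2⌋ × 917 = 648 × 917 mm
C2: ⌊917/2⌋ × 648 = 458 × 648 mm
C3: ⌊648/2⌋ × 458 = 324 × 458 mm
C4: ⌊458/2⌋ × 324 = 229 × 324 mm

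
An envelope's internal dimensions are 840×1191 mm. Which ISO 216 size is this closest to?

Aspect ratio 1191/840 ≈ 1.418 — close to the ISO √2 ≈ 1.414.
In the A-series (A0 area = 1 m²): A0 = 841 × 1189 mm.
Off by 3 mm total — nearest standard size.

A0 (841 × 1189 mm)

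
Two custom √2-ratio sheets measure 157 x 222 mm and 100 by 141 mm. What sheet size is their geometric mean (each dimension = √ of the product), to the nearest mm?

Short side: √(157 · 100) = √15700 ≈ 125.3 → 125 mm
Long side: √(222 · 141) = √31302 ≈ 176.9 → 177 mm

125 × 177 mm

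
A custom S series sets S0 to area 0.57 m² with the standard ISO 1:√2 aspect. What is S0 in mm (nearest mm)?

Let the short side be w mm. Then w · w√2 = 0.57 m² = 570,000 mm².
w² = 570,000/√2, so w ≈ 634.9 mm; long side = w√2 ≈ 897.8 mm.

635 × 898 mm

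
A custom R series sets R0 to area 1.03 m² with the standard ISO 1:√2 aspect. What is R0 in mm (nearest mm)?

Let the short side be w mm. Then w · w√2 = 1.03 m² = 1,030,000 mm².
w² = 1,030,000/√2, so w ≈ 853.4 mm; long side = w√2 ≈ 1206.9 mm.

853 × 1207 mm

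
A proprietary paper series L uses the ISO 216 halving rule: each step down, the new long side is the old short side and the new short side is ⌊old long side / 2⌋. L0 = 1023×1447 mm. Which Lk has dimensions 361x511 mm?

L3

L0: 1023 × 1447 mm
L1: 723 × 1023 mm
L2: 511 × 723 mm
L3: 361 × 511 mm
L4: 255 × 361 mm
→ matches L3.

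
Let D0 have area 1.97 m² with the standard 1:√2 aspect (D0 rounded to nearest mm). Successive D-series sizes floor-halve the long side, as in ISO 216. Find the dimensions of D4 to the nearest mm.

Let D0's short side be w mm. w · w√2 = 1.97 m² = 1,970,000 mm², so w ≈ 1180.3 mm and w√2 ≈ 1669.1 mm → D0 = 1180 × 1669 mm.
D1: ⌊1669/2⌋ × 1180 = 834 × 1180 mm
D2: ⌊1180/2⌋ × 834 = 590 × 834 mm
D3: ⌊834/2⌋ × 590 = 417 × 590 mm
D4: ⌊590/2⌋ × 417 = 295 × 417 mm

295 × 417 mm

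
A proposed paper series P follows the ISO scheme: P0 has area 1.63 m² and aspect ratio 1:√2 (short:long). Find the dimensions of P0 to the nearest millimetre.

1074 × 1518 mm

Let the short side be w mm. Then w · w√2 = 1.63 m² = 1,630,000 mm².
w² = 1,630,000/√2, so w ≈ 1073.6 mm; long side = w√2 ≈ 1518.3 mm.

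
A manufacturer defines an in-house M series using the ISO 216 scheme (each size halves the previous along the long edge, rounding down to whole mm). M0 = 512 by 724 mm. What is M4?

M1: ⌊724/2⌋ × 512 = 362 × 512 mm
M2: ⌊512/2⌋ × 362 = 256 × 362 mm
M3: ⌊362/2⌋ × 256 = 181 × 256 mm
M4: ⌊256/2⌋ × 181 = 128 × 181 mm

128 × 181 mm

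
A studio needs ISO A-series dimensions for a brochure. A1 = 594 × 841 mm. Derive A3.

297 × 420 mm

A2: ⌊841/2⌋ × 594 = 420 × 594 mm
A3: ⌊594/2⌋ × 420 = 297 × 420 mm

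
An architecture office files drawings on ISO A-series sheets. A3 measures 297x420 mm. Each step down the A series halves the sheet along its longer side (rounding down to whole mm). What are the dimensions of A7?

A4: ⌊420/2⌋ × 297 = 210 × 297 mm
A5: ⌊297/2⌋ × 210 = 148 × 210 mm
A6: ⌊210/2⌋ × 148 = 105 × 148 mm
A7: ⌊148/2⌋ × 105 = 74 × 105 mm

74 × 105 mm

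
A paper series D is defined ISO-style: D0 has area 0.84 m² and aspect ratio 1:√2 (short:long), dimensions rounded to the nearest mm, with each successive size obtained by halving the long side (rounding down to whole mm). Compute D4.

192 × 272 mm

Let D0's short side be w mm. w · w√2 = 0.84 m² = 840,000 mm², so w ≈ 770.7 mm and w√2 ≈ 1089.9 mm → D0 = 771 × 1090 mm.
D1: ⌊1090/2⌋ × 771 = 545 × 771 mm
D2: ⌊771/2⌋ × 545 = 385 × 545 mm
D3: ⌊545/2⌋ × 385 = 272 × 385 mm
D4: ⌊385/2⌋ × 272 = 192 × 272 mm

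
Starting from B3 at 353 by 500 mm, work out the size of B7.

B4: ⌊500/2⌋ × 353 = 250 × 353 mm
B5: ⌊353/2⌋ × 250 = 176 × 250 mm
B6: ⌊250/2⌋ × 176 = 125 × 176 mm
B7: ⌊176/2⌋ × 125 = 88 × 125 mm

88 × 125 mm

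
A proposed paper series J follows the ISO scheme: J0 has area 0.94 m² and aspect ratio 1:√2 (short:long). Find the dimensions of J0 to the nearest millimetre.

815 × 1153 mm

Let the short side be w mm. Then w · w√2 = 0.94 m² = 940,000 mm².
w² = 940,000/√2, so w ≈ 815.3 mm; long side = w√2 ≈ 1153.0 mm.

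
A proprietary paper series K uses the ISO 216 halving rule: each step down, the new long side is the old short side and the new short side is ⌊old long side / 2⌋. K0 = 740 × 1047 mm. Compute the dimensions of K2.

370 × 523 mm

K1: ⌊1047/2⌋ × 740 = 523 × 740 mm
K2: ⌊740/2⌋ × 523 = 370 × 523 mm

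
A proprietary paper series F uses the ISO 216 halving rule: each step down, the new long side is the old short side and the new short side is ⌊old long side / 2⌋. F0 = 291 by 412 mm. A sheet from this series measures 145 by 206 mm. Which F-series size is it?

F2

F0: 291 × 412 mm
F1: 206 × 291 mm
F2: 145 × 206 mm
F3: 103 × 145 mm
→ matches F2.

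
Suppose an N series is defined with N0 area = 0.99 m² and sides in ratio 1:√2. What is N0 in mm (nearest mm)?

Let the short side be w mm. Then w · w√2 = 0.99 m² = 990,000 mm².
w² = 990,000/√2, so w ≈ 836.7 mm; long side = w√2 ≈ 1183.2 mm.

837 × 1183 mm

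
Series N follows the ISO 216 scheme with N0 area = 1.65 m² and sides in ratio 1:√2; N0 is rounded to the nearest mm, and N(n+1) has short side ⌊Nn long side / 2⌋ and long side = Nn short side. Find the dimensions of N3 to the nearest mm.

Let N0's short side be w mm. w · w√2 = 1.65 m² = 1,650,000 mm², so w ≈ 1080.2 mm and w√2 ≈ 1527.6 mm → N0 = 1080 × 1528 mm.
N1: ⌊1528/2⌋ × 1080 = 764 × 1080 mm
N2: ⌊1080/2⌋ × 764 = 540 × 764 mm
N3: ⌊764/2⌋ × 540 = 382 × 540 mm

382 × 540 mm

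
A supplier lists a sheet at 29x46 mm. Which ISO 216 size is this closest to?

Aspect ratio 46/29 ≈ 1.586 (ISO target is √2 ≈ 1.414).
In the B-series (B0 = 1000 × 1414 mm): B10 = 31 × 44 mm.
Off by 4 mm total — nearest standard size.

B10 (31 × 44 mm)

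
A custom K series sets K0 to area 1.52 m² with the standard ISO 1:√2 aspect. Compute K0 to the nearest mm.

1037 × 1466 mm

Let the short side be w mm. Then w · w√2 = 1.52 m² = 1,520,000 mm².
w² = 1,520,000/√2, so w ≈ 1036.7 mm; long side = w√2 ≈ 1466.2 mm.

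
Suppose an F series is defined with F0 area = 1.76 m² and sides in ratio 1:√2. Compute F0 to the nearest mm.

Let the short side be w mm. Then w · w√2 = 1.76 m² = 1,760,000 mm².
w² = 1,760,000/√2, so w ≈ 1115.6 mm; long side = w√2 ≈ 1577.7 mm.

1116 × 1578 mm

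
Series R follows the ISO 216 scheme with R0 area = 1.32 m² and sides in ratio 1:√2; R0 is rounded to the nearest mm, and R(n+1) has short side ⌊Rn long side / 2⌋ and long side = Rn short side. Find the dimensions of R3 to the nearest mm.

Let R0's short side be w mm. w · w√2 = 1.32 m² = 1,320,000 mm², so w ≈ 966.1 mm and w√2 ≈ 1366.3 mm → R0 = 966 × 1366 mm.
R1: ⌊1366/2⌋ × 966 = 683 × 966 mm
R2: ⌊966/2⌋ × 683 = 483 × 683 mm
R3: ⌊683/2⌋ × 483 = 341 × 483 mm

341 × 483 mm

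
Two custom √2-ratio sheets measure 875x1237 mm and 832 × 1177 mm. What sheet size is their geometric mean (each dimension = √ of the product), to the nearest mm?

853 × 1207 mm

Short side: √(875 · 832) = √728000 ≈ 853.2 → 853 mm
Long side: √(1237 · 1177) = √1455949 ≈ 1206.6 → 1207 mm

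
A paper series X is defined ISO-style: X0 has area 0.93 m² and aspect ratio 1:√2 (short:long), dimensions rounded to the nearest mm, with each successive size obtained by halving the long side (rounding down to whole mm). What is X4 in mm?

202 × 286 mm

Let X0's short side be w mm. w · w√2 = 0.93 m² = 930,000 mm², so w ≈ 810.9 mm and w√2 ≈ 1146.8 mm → X0 = 811 × 1147 mm.
X1: ⌊1147/2⌋ × 811 = 573 × 811 mm
X2: ⌊811/2⌋ × 573 = 405 × 573 mm
X3: ⌊573/2⌋ × 405 = 286 × 405 mm
X4: ⌊405/2⌋ × 286 = 202 × 286 mm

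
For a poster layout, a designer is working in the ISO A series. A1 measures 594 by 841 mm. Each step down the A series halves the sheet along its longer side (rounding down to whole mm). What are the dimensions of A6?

A2: ⌊841/2⌋ × 594 = 420 × 594 mm
A3: ⌊594/2⌋ × 420 = 297 × 420 mm
A4: ⌊420/2⌋ × 297 = 210 × 297 mm
A5: ⌊297/2⌋ × 210 = 148 × 210 mm
A6: ⌊210/2⌋ × 148 = 105 × 148 mm

105 × 148 mm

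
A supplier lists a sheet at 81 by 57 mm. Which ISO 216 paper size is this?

Aspect ratio 81/57 ≈ 1.421 — close to the ISO √2 ≈ 1.414.
In the C-series (envelope sizes, between A and B): C8 = 57 × 81 mm.

C8 (57 × 81 mm)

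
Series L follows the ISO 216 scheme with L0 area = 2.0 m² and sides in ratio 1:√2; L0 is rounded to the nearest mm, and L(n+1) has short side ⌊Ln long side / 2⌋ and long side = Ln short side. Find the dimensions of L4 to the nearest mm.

297 × 420 mm

Let L0's short side be w mm. w · w√2 = 2.0 m² = 2,000,000 mm², so w ≈ 1189.2 mm and w√2 ≈ 1681.8 mm → L0 = 1189 × 1682 mm.
L1: ⌊1682/2⌋ × 1189 = 841 × 1189 mm
L2: ⌊1189/2⌋ × 841 = 594 × 841 mm
L3: ⌊841/2⌋ × 594 = 420 × 594 mm
L4: ⌊594/2⌋ × 420 = 297 × 420 mm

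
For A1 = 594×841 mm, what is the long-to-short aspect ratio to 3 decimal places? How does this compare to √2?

841 / 594 = 1.416
ISO 216 targets √2 ≈ 1.414; the +0.002 deviation is from mm rounding.

1.416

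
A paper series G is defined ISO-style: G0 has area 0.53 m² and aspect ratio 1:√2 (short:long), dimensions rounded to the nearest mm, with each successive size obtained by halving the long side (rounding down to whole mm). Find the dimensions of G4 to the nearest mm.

Let G0's short side be w mm. w · w√2 = 0.53 m² = 530,000 mm², so w ≈ 612.2 mm and w√2 ≈ 865.8 mm → G0 = 612 × 866 mm.
G1: ⌊866/2⌋ × 612 = 433 × 612 mm
G2: ⌊612/2⌋ × 433 = 306 × 433 mm
G3: ⌊433/2⌋ × 306 = 216 × 306 mm
G4: ⌊306/2⌋ × 216 = 153 × 216 mm

153 × 216 mm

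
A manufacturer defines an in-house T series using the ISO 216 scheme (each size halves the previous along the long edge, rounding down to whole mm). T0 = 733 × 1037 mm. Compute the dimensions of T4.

183 × 259 mm

T1: ⌊1037/2⌋ × 733 = 518 × 733 mm
T2: ⌊733/2⌋ × 518 = 366 × 518 mm
T3: ⌊518/2⌋ × 366 = 259 × 366 mm
T4: ⌊366/2⌋ × 259 = 183 × 259 mm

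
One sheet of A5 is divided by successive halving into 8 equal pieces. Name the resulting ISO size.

8 = 2^3, so 3 halving steps.
A5 → A6 → … → A8 after 3 steps.

A8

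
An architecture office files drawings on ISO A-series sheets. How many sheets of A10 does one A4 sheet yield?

A4 = 210 × 297 mm; A10 = 26 × 37 mm.
Each halving step doubles the count; 6 steps from A4 to A10.
2^6 = 64.

64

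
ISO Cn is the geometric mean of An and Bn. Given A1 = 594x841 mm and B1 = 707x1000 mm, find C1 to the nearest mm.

Short side: √(594 · 707) = √419958 ≈ 648.0 → 648 mm
Long side: √(841 · 1000) = √841000 ≈ 917.1 → 917 mm

648 × 917 mm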